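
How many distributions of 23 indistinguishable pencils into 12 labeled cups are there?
C(23+12-1, 12-1) = C(34, 11) = 286097760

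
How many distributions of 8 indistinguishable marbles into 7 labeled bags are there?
C(8+7-1, 7-1) = C(14, 6) = 3003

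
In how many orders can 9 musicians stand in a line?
9! = 362880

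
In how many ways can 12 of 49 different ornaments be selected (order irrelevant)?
C(49,12) = 49!/(12!×37!) = 92263734836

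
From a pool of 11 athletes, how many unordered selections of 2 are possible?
C(11,2) = 11!/(2!×9!) = 55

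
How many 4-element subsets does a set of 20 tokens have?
C(20,4) = 20!/(4!×16!) = 4845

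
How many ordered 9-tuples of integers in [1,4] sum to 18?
Coefficient of x^18 in (x + x² + ... + x^4)^9. By inclusion-exclusion on dice exceeding 4: Σ_j (-1)^j C(9,j)·C(18-1-4j, 8) = C(9,0)·C(17,8) - C(9,1)·C(13,8) + C(9,2)·C(9,8) = 1·24310 - 9·1287 + 36·9 = 13051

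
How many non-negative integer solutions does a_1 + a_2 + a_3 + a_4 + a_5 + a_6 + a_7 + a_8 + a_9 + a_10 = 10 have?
C(10+10-1, 10-1) = C(19, 9) = 92378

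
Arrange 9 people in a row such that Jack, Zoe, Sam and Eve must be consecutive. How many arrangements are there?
Treat the 4 as one block: (9-4+1)! × 4! = 720 × 24 = 17280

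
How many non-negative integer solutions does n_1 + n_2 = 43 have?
C(43+2-1, 2-1) = C(44, 1) = 44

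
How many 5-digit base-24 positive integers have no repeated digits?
First digit: 23 choices (nonzero). Then descending: 23 × 23 × 22 × 21 × 20 = 4887960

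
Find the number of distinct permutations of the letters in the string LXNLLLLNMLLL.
12! / (8! × 1! × 2! × 1!) = 5940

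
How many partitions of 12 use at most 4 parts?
By conjugation, equals partitions of 12 into parts ≤ 4. Let r_j(i) = number of partitions of i into parts ≤ j, for i = 0..12. r_1(i) = 1 for all i; r_j(i) = r_{j-1}(i) + r_j(i-j). Rows j = 2..4: ≤2: 1 1 2 2 3 3 4 4 5 5 6 6 7; ≤3: 1 1 2 3 4 5 7 8 10 12 14 16 19; ≤4: 1 1 2 3 5 6 9 11 15 18 23 27 34. r_4(12) = 34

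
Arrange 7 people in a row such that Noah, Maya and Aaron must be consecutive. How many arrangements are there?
Treat the 3 as one block: (7-3+1)! × 3! = 120 × 6 = 720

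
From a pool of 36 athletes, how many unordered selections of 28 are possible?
C(36,28) = 36!/(28!×8!) = 30260340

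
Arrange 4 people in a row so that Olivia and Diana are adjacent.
Treat as block: (4-1)! × 2! = 6 × 2 = 12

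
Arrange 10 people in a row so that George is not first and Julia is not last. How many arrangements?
By inclusion-exclusion: 10! - 2×(10-1)! + (10-2)! = 3628800 - 725760 + 40320 = 2943360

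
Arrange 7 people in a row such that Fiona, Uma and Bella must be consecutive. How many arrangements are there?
Treat the 3 as one block: (7-3+1)! × 3! = 120 × 6 = 720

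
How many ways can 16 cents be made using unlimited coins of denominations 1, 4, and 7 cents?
Coefficient of x^16 in 1/(1-x^1) · 1/(1-x^4) · 1/(1-x^7). Case on j = number of 7-cent coins (j = 0..2); remainder r = 16 - 7j is made from {1,4} in ⌊r/4⌋+1 ways. r = 16, 9, 2 → 5 + 3 + 1 = 9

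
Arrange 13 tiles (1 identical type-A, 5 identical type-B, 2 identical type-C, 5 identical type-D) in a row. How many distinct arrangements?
13! / (1! × 5! × 2! × 5!) = 216216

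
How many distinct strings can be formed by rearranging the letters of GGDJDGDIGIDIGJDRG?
17! / (2! × 6! × 1! × 3! × 5!) = 343062720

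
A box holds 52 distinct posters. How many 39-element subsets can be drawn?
C(52,39) = 52!/(39!×13!) = 635013559600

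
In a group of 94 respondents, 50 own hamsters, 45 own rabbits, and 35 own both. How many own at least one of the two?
|A∪B| = |A| + |B| - |A∩B| = 50 + 45 - 35 = 60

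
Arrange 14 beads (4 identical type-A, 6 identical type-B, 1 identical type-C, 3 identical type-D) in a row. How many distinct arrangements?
14! / (4! × 6! × 1! × 3!) = 840840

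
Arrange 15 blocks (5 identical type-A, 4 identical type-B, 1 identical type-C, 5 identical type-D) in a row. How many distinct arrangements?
15! / (5! × 4! × 1! × 5!) = 3783780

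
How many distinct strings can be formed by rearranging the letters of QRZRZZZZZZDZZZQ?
15! / (2! × 10! × 2! × 1!) = 90090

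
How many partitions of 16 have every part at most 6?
Let r_j(i) = number of partitions of i into parts ≤ j, for i = 0..16. r_1(i) = 1 for all i; r_j(i) = r_{j-1}(i) + r_j(i-j). Rows j = 2..6: ≤2: 1 1 2 2 3 3 4 4 5 5 6 6 7 7 8 8 9; ≤3: 1 1 2 3 4 5 7 8 10 12 14 16 19 21 24 27 30; ≤4: 1 1 2 3 5 6 9 11 15 18 23 27 34 39 47 54 64; ≤5: 1 1 2 3 5 7 10 13 18 23 30 37 47 57 70 84 101; ≤6: 1 1 2 3 5 7 11 14 20 26 35 44 58 71 90 110 136. r_6(16) = 136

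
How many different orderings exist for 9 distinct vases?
9! = 362880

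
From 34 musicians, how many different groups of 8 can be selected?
C(34,8) = 34!/(8!×26!) = 18156204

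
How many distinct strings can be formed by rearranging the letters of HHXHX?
5! / (2! × 3!) = 10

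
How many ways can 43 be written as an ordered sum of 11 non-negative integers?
C(43+11-1, 11-1) = C(53, 10) = 19499099620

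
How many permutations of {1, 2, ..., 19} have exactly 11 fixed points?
Choose the 11 fixed points C(19,11) = 75582, derange the rest: !8 = Σ_{j=0}^{8} (-1)^j·8!/j! = 40320 - 40320 + 20160 - 6720 + 1680 - 336 + 56 - 8 + 1 = 14833. Product = 75582 × 14833 = 1121107806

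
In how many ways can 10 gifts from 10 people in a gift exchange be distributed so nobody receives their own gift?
!10 = Σ_{j=0}^{10} (-1)^j·10!/j! = 3628800 - 3628800 + 1814400 - 604800 + 151200 - 30240 + 5040 - 720 + 90 - 10 + 1 = 1334961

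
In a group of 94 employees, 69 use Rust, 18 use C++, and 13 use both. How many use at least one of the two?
|A∪B| = |A| + |B| - |A∩B| = 69 + 18 - 13 = 74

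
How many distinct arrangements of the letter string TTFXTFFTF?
9! / (1! × 4! × 4!) = 630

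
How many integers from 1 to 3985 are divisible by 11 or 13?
⌊3985/11⌋ + ⌊3985/13⌋ - ⌊3985/143⌋ = 362 + 306 - 27 = 641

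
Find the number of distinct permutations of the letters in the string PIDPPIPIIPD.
11! / (5! × 2! × 4!) = 6930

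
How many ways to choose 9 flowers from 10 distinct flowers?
C(10,9) = 10!/(9!×1!) = 10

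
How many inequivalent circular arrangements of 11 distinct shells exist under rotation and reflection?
(11-1)!/2 = 3628800/2 = 1814400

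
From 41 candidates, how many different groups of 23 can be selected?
C(41,23) = 41!/(23!×18!) = 202112640600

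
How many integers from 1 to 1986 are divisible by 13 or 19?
⌊1986/13⌋ + ⌊1986/19⌋ - ⌊1986/247⌋ = 152 + 104 - 8 = 248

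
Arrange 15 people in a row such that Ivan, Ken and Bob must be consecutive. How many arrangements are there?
Treat the 3 as one block: (15-3+1)! × 3! = 6227020800 × 6 = 37362124800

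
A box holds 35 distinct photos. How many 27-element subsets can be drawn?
C(35,27) = 35!/(27!×8!) = 23535820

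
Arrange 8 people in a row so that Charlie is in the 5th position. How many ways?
Fix one position: (8-1)! = 5040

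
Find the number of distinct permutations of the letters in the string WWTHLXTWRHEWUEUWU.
17! / (2! × 1! × 2! × 3! × 1! × 5! × 1! × 2!) = 61751289600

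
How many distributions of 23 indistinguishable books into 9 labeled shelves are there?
C(23+9-1, 9-1) = C(31, 8) = 7888725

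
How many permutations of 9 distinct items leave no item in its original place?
!9 = Σ_{j=0}^{9} (-1)^j·9!/j! = 362880 - 362880 + 181440 - 60480 + 15120 - 3024 + 504 - 72 + 9 - 1 = 133496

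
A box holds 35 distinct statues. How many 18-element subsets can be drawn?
C(35,18) = 35!/(18!×17!) = 4537567650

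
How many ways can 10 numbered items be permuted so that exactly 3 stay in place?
Choose the 3 fixed points C(10,3) = 120, derange the rest: !7 = Σ_{j=0}^{7} (-1)^j·7!/j! = 5040 - 5040 + 2520 - 840 + 210 - 42 + 7 - 1 = 1854. Product = 120 × 1854 = 222480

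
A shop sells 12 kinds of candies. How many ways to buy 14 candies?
C(14+12-1, 12-1) = C(25, 11) = 4457400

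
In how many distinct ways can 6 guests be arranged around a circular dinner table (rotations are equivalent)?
Circular: fix one position, arrange the rest. (6-1)! = 120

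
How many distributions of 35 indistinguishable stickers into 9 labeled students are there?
C(35+9-1, 9-1) = C(43, 8) = 145008513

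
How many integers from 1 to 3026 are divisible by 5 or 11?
⌊3026/5⌋ + ⌊3026/11⌋ - ⌊3026/55⌋ = 605 + 275 - 55 = 825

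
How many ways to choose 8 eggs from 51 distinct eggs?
C(51,8) = 51!/(8!×43!) = 636763050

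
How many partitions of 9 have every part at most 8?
Let r_j(i) = number of partitions of i into parts ≤ j, for i = 0..9. r_1(i) = 1 for all i; r_j(i) = r_{j-1}(i) + r_j(i-j). Rows j = 2..8: ≤2: 1 1 2 2 3 3 4 4 5 5; ≤3: 1 1 2 3 4 5 7 8 10 12; ≤4: 1 1 2 3 5 6 9 11 15 18; ≤5: 1 1 2 3 5 7 10 13 18 23; ≤6: 1 1 2 3 5 7 11 14 20 26; ≤7: 1 1 2 3 5 7 11 15 21 28; ≤8: 1 1 2 3 5 7 11 15 22 29. r_8(9) = 29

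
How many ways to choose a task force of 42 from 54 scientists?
C(54,42) = 54!/(42!×12!) = 343006888770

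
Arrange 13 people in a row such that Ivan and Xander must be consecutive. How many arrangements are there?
Treat the 2 as one block: (13-2+1)! × 2! = 479001600 × 2 = 958003200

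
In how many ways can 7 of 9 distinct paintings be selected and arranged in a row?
P(9,7) = 9!/(9-7)! = 181440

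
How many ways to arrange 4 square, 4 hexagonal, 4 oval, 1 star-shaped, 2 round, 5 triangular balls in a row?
20! / (4! × 4! × 4! × 1! × 2! × 5!) = 733296564000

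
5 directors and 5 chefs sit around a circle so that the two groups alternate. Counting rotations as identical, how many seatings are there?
Fix one of the directors: (5-1)! ways for the remaining directors, × 5! ways for the chefs = 24 × 120 = 2880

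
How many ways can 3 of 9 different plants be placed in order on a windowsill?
P(9,3) = 9!/(9-3)! = 504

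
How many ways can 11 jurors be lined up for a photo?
11! = 39916800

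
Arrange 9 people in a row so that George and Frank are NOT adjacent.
Total - adjacent = 9! - (9-1)!×2 = 362880 - 80640 = 282240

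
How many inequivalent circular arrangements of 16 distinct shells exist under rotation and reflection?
(16-1)!/2 = 1307674368000/2 = 653837184000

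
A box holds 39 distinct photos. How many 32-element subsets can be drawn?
C(39,32) = 39!/(32!×7!) = 15380937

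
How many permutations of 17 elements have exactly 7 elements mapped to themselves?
Choose the 7 fixed points C(17,7) = 19448, derange the rest: !10 = Σ_{j=0}^{10} (-1)^j·10!/j! = 3628800 - 3628800 + 1814400 - 604800 + 151200 - 30240 + 5040 - 720 + 90 - 10 + 1 = 1334961. Product = 19448 × 1334961 = 25962321528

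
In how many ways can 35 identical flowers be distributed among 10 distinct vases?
C(35+10-1, 10-1) = C(44, 9) = 708930508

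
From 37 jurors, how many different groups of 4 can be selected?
C(37,4) = 37!/(4!×33!) = 66045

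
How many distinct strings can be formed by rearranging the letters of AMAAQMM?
7! / (1! × 3! × 3!) = 140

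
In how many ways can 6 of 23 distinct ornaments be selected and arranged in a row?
P(23,6) = 23!/(23-6)! = 72681840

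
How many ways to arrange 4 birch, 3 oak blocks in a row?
7! / (4! × 3!) = 35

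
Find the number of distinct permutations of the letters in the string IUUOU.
5! / (1! × 3! × 1!) = 20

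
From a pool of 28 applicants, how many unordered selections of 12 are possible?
C(28,12) = 28!/(12!×16!) = 30421755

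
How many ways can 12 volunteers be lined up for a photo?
12! = 479001600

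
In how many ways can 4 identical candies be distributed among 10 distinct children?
C(4+10-1, 10-1) = C(13, 9) = 715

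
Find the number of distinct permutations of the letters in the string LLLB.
4! / (1! × 3!) = 4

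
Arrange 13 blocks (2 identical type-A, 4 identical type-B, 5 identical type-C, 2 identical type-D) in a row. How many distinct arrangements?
13! / (2! × 4! × 5! × 2!) = 540540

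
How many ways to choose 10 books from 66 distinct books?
C(66,10) = 66!/(10!×56!) = 210980549208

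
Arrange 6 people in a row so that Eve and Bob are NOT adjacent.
Total - adjacent = 6! - (6-1)!×2 = 720 - 240 = 480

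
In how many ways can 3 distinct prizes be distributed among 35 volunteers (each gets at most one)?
P(35,3) = 35!/(35-3)! = 39270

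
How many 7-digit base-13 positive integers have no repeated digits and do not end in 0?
Last digit: 12 nonzero choices. First digit: 11 (nonzero, ≠last). Middle 5: P(11,5) = 55440. Total = 7318080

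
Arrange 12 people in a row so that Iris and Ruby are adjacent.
Treat as block: (12-1)! × 2! = 39916800 × 2 = 79833600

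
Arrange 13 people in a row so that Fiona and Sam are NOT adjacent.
Total - adjacent = 13! - (13-1)!×2 = 6227020800 - 958003200 = 5269017600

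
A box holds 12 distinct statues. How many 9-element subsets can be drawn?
C(12,9) = 12!/(9!×3!) = 220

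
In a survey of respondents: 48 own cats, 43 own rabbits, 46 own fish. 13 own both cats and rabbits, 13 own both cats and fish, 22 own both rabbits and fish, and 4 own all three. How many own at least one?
|A∪B∪C| = 48+43+46-13-13-22+4 = 93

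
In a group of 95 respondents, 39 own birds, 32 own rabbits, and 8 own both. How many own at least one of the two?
|A∪B| = |A| + |B| - |A∩B| = 39 + 32 - 8 = 63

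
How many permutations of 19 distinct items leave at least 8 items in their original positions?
Exactly j fixed points: C(19,j)·!(19-j); sum over j ≥ 8 (derangement numbers via !m = (m-1)·(!(m-1) + !(m-2)): !0..!11 = 1, 0, 1, 2, 9, 44, 265, 1854, 14833, 133496, 1334961, 14684570). Σ_{j=8}^{19} C(19,j)·!(19-j) = C(19,8)·!11 + C(19,9)·!10 + C(19,10)·!9 + C(19,11)·!8 + C(19,12)·!7 + C(19,13)·!6 + C(19,14)·!5 + C(19,15)·!4 + C(19,16)·!3 + C(19,17)·!2 + C(19,18)·!1 + C(19,19)·!0 = 75582·14684570 + 92378·1334961 + 92378·133496 + 75582·14833 + 50388·1854 + 27132·265 + 11628·44 + 3876·9 + 969·2 + 171·1 + 19·0 + 1·1 = 1246764556250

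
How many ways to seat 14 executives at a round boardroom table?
Circular: fix one position, arrange the rest. (14-1)! = 6227020800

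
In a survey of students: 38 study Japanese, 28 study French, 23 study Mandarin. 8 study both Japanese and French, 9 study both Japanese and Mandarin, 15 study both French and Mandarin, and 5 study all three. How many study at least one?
|A∪B∪C| = 38+28+23-8-9-15+5 = 62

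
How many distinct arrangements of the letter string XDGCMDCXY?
9! / (1! × 2! × 1! × 2! × 1! × 2!) = 45360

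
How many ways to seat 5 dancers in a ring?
Circular: fix one position, arrange the rest. (5-1)! = 24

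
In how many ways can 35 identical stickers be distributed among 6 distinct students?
C(35+6-1, 6-1) = C(40, 5) = 658008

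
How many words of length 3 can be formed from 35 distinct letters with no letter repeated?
P(35,3) = 35!/(35-3)! = 39270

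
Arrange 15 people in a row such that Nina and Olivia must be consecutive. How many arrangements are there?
Treat the 2 as one block: (15-2+1)! × 2! = 87178291200 × 2 = 174356582400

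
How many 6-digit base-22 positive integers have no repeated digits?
First digit: 21 choices (nonzero). Then descending: 21 × 21 × 20 × 19 × 18 × 17 = 51279480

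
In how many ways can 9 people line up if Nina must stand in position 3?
Fix one position: (9-1)! = 40320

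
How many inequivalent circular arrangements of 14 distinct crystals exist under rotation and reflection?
(14-1)!/2 = 6227020800/2 = 3113510400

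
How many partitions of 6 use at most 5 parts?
By conjugation, equals partitions of 6 into parts ≤ 5. Let r_j(i) = number of partitions of i into parts ≤ j, for i = 0..6. r_1(i) = 1 for all i; r_j(i) = r_{j-1}(i) + r_j(i-j). Rows j = 2..5: ≤2: 1 1 2 2 3 3 4; ≤3: 1 1 2 3 4 5 7; ≤4: 1 1 2 3 5 6 9; ≤5: 1 1 2 3 5 7 10. r_5(6) = 10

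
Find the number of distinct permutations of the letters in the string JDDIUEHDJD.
10! / (1! × 1! × 1! × 1! × 2! × 4!) = 75600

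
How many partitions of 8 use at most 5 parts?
By conjugation, equals partitions of 8 into parts ≤ 5. Let r_j(i) = number of partitions of i into parts ≤ j, for i = 0..8. r_1(i) = 1 for all i; r_j(i) = r_{j-1}(i) + r_j(i-j). Rows j = 2..5: ≤2: 1 1 2 2 3 3 4 4 5; ≤3: 1 1 2 3 4 5 7 8 10; ≤4: 1 1 2 3 5 6 9 11 15; ≤5: 1 1 2 3 5 7 10 13 18. r_5(8) = 18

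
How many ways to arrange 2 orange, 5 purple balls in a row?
7! / (2! × 5!) = 21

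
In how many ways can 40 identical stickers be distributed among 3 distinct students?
C(40+3-1, 3-1) = C(42, 2) = 861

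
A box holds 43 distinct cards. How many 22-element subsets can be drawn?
C(43,22) = 43!/(22!×21!) = 1052049481860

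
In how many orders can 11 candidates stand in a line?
11! = 39916800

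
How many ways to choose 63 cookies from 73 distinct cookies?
C(73,63) = 73!/(63!×10!) = 621324937376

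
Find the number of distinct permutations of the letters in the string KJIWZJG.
7! / (1! × 1! × 1! × 1! × 2! × 1!) = 2520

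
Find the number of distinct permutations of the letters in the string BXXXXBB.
7! / (3! × 4!) = 35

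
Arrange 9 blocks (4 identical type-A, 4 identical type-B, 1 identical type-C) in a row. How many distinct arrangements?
9! / (4! × 4! × 1!) = 630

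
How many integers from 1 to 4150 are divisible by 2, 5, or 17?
⌊4150/2⌋+⌊4150/5⌋+⌊4150/17⌋ - ⌊4150/10⌋-⌊4150/34⌋-⌊4150/85⌋ + ⌊4150/170⌋ = 2075+830+244 - 415-122-48 + 24 = 2588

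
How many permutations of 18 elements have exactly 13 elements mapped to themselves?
Choose the 13 fixed points C(18,13) = 8568, derange the rest: !5 = Σ_{j=0}^{5} (-1)^j·5!/j! = 120 - 120 + 60 - 20 + 5 - 1 = 44. Product = 8568 × 44 = 376992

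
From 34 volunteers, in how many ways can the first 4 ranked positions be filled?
P(34,4) = 34!/(34-4)! = 1113024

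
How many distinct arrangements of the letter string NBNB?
4! / (2! × 2!) = 6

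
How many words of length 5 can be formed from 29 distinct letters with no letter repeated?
P(29,5) = 29!/(29-5)! = 14250600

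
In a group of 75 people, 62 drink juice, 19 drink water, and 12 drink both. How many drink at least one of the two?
|A∪B| = |A| + |B| - |A∩B| = 62 + 19 - 12 = 69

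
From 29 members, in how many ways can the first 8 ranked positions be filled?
P(29,8) = 29!/(29-8)! = 173059286400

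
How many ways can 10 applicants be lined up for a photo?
10! = 3628800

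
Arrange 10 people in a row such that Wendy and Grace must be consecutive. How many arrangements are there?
Treat the 2 as one block: (10-2+1)! × 2! = 362880 × 2 = 725760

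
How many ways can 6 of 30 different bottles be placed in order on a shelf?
P(30,6) = 30!/(30-6)! = 427518000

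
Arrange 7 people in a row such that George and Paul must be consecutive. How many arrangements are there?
Treat the 2 as one block: (7-2+1)! × 2! = 720 × 2 = 1440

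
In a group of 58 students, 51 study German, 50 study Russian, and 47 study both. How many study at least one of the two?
|A∪B| = |A| + |B| - |A∩B| = 51 + 50 - 47 = 54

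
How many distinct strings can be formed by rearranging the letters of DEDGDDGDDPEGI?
13! / (1! × 3! × 1! × 2! × 6!) = 720720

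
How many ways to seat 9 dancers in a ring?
Circular: fix one position, arrange the rest. (9-1)! = 40320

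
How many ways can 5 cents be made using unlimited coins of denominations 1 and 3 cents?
Coefficient of x^5 in 1/(1-x^1) · 1/(1-x^3). Use j coins of 3 for j = 0..⌊5/3⌋ = 1, the rest in 1s: 1 + 1 = 2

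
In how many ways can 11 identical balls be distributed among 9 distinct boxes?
C(11+9-1, 9-1) = C(19, 8) = 75582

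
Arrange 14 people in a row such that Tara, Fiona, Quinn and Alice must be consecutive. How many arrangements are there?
Treat the 4 as one block: (14-4+1)! × 4! = 39916800 × 24 = 958003200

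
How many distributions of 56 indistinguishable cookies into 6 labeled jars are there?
C(56+6-1, 6-1) = C(61, 5) = 5949147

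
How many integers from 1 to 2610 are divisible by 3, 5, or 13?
⌊2610/3⌋+⌊2610/5⌋+⌊2610/13⌋ - ⌊2610/15⌋-⌊2610/39⌋-⌊2610/65⌋ + ⌊2610/195⌋ = 870+522+200 - 174-66-40 + 13 = 1325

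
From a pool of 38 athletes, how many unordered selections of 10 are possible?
C(38,10) = 38!/(10!×28!) = 472733756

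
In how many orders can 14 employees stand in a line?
14! = 87178291200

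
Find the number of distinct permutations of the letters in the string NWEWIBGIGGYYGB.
14! / (1! × 1! × 2! × 2! × 2! × 2! × 4!) = 227026800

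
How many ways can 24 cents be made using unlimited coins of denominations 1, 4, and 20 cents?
Coefficient of x^24 in 1/(1-x^1) · 1/(1-x^4) · 1/(1-x^20). Case on j = number of 20-cent coins (j = 0..1); remainder r = 24 - 20j is made from {1,4} in ⌊r/4⌋+1 ways. r = 24, 4 → 7 + 2 = 9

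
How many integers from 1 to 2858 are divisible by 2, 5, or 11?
⌊2858/2⌋+⌊2858/5⌋+⌊2858/11⌋ - ⌊2858/10⌋-⌊2858/22⌋-⌊2858/55⌋ + ⌊2858/110⌋ = 1429+571+259 - 285-129-51 + 25 = 1819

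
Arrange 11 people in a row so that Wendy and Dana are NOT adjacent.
Total - adjacent = 11! - (11-1)!×2 = 39916800 - 7257600 = 32659200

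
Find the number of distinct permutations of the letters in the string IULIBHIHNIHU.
12! / (3! × 1! × 1! × 2! × 1! × 4!) = 1663200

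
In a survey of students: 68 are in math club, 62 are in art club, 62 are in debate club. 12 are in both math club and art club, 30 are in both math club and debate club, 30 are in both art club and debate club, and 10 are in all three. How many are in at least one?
|A∪B∪C| = 68+62+62-12-30-30+10 = 130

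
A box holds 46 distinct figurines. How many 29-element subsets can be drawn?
C(46,29) = 46!/(29!×17!) = 1749695026860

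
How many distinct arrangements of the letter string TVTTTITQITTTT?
13! / (1! × 9! × 1! × 2!) = 8580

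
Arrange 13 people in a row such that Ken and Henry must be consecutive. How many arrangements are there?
Treat the 2 as one block: (13-2+1)! × 2! = 479001600 × 2 = 958003200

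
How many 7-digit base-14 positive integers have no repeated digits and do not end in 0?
Last digit: 13 nonzero choices. First digit: 12 (nonzero, ≠last). Middle 5: P(12,5) = 95040. Total = 14826240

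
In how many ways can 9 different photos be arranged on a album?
9! = 362880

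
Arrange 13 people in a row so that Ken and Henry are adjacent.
Treat as block: (13-1)! × 2! = 479001600 × 2 = 958003200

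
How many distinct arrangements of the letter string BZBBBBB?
7! / (1! × 6!) = 7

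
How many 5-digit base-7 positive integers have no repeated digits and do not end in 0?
Last digit: 6 nonzero choices. First digit: 5 (nonzero, ≠last). Middle 3: P(5,3) = 60. Total = 1800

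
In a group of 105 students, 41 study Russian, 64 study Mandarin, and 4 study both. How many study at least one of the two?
|A∪B| = |A| + |B| - |A∩B| = 41 + 64 - 4 = 101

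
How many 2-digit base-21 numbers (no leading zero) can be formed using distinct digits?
First digit: 20 choices (nonzero). Then descending: 20 × 20 = 400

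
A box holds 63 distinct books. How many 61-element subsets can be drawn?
C(63,61) = 63!/(61!×2!) = 1953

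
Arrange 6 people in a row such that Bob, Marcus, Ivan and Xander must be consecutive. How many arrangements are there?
Treat the 4 as one block: (6-4+1)! × 4! = 6 × 24 = 144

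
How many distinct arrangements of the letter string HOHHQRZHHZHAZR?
14! / (1! × 3! × 2! × 1! × 6! × 1!) = 10090080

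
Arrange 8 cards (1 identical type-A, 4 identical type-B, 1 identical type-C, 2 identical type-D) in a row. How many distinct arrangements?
8! / (1! × 4! × 1! × 2!) = 840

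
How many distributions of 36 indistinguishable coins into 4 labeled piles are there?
C(36+4-1, 4-1) = C(39, 3) = 9139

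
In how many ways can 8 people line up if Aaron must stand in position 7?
Fix one position: (8-1)! = 5040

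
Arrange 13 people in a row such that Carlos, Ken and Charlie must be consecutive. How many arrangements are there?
Treat the 3 as one block: (13-3+1)! × 3! = 39916800 × 6 = 239500800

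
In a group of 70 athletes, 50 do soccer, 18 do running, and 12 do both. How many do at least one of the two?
|A∪B| = |A| + |B| - |A∩B| = 50 + 18 - 12 = 56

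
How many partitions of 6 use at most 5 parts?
By conjugation, equals partitions of 6 into parts ≤ 5. Let r_j(i) = number of partitions of i into parts ≤ j, for i = 0..6. r_1(i) = 1 for all i; r_j(i) = r_{j-1}(i) + r_j(i-j). Rows j = 2..5: ≤2: 1 1 2 2 3 3 4; ≤3: 1 1 2 3 4 5 7; ≤4: 1 1 2 3 5 6 9; ≤5: 1 1 2 3 5 7 10. r_5(6) = 10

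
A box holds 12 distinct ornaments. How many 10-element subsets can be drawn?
C(12,10) = 12!/(10!×2!) = 66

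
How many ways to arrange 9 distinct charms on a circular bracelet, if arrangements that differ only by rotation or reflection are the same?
(9-1)!/2 = 40320/2 = 20160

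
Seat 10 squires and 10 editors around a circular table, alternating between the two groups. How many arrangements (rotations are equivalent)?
Fix one of the squires: (10-1)! ways for the remaining squires, × 10! ways for the editors = 362880 × 3628800 = 1316818944000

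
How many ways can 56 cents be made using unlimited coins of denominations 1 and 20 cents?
Coefficient of x^56 in 1/(1-x^1) · 1/(1-x^20). Use j coins of 20 for j = 0..⌊56/20⌋ = 2, the rest in 1s: 2 + 1 = 3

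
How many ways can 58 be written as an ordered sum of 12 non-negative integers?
C(58+12-1, 12-1) = C(69, 11) = 1823810410032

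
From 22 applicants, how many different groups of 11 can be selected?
C(22,11) = 22!/(11!×11!) = 705432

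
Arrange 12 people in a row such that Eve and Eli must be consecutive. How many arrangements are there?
Treat the 2 as one block: (12-2+1)! × 2! = 39916800 × 2 = 79833600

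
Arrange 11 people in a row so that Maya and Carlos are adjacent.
Treat as block: (11-1)! × 2! = 3628800 × 2 = 7257600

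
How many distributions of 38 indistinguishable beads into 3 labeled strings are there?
C(38+3-1, 3-1) = C(40, 2) = 780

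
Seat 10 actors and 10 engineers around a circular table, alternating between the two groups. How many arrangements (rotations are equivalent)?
Fix one of the actors: (10-1)! ways for the remaining actors, × 10! ways for the engineers = 362880 × 3628800 = 1316818944000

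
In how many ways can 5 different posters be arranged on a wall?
5! = 120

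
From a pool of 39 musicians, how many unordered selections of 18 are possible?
C(39,18) = 39!/(18!×21!) = 62359143990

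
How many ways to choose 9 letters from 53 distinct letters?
C(53,9) = 53!/(9!×44!) = 4431613550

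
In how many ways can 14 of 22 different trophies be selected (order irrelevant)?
C(22,14) = 22!/(14!×8!) = 319770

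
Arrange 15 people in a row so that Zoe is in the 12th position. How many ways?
Fix one position: (15-1)! = 87178291200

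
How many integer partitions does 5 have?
Pentagonal recurrence p(n) = p(n-1) + p(n-2) - p(n-5) - p(n-7) + p(n-12) + p(n-15) - ... gives p(0..4) = 1, 1, 2, 3, 5. p(5) = p(4) + p(3) - p(0) = 5 + 3 - 1 = 7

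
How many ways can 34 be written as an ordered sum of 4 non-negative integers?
C(34+4-1, 4-1) = C(37, 3) = 7770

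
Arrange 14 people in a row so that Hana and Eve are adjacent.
Treat as block: (14-1)! × 2! = 6227020800 × 2 = 12454041600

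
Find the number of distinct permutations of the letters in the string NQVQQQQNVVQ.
11! / (3! × 2! × 6!) = 4620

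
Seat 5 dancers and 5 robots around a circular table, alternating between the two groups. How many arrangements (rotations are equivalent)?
Fix one of the dancers: (5-1)! ways for the remaining dancers, × 5! ways for the robots = 24 × 120 = 2880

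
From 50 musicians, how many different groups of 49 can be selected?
C(50,49) = 50!/(49!×1!) = 50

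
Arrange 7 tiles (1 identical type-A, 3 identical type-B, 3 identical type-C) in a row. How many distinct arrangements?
7! / (1! × 3! × 3!) = 140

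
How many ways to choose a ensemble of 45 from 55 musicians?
C(55,45) = 55!/(45!×10!) = 29248649430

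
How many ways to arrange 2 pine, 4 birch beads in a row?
6! / (2! × 4!) = 15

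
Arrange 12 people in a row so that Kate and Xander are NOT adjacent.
Total - adjacent = 12! - (12-1)!×2 = 479001600 - 79833600 = 399168000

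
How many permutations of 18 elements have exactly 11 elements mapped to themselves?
Choose the 11 fixed points C(18,11) = 31824, derange the rest: !7 = Σ_{j=0}^{7} (-1)^j·7!/j! = 5040 - 5040 + 2520 - 840 + 210 - 42 + 7 - 1 = 1854. Product = 31824 × 1854 = 59001696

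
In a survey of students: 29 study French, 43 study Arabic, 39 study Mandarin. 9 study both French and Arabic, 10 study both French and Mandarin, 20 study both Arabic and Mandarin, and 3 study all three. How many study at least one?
|A∪B∪C| = 29+43+39-9-10-20+3 = 75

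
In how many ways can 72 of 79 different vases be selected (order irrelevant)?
C(79,72) = 79!/(72!×7!) = 2898753715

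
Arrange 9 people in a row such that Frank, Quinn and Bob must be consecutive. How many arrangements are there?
Treat the 3 as one block: (9-3+1)! × 3! = 5040 × 6 = 30240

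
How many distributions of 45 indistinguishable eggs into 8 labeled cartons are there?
C(45+8-1, 8-1) = C(52, 7) = 133784560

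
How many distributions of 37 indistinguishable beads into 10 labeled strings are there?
C(37+10-1, 10-1) = C(46, 9) = 1101716330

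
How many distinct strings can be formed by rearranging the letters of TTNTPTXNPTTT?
12! / (1! × 7! × 2! × 2!) = 23760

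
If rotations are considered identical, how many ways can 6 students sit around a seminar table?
Circular: fix one position, arrange the rest. (6-1)! = 120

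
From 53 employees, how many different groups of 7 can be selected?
C(53,7) = 53!/(7!×46!) = 154143080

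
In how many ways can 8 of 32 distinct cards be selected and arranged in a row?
P(32,8) = 32!/(32-8)! = 424097856000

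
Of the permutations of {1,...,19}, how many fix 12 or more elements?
Exactly j fixed points: C(19,j)·!(19-j); sum over j ≥ 12 (derangement numbers via !m = (m-1)·(!(m-1) + !(m-2)): !0..!7 = 1, 0, 1, 2, 9, 44, 265, 1854). Σ_{j=12}^{19} C(19,j)·!(19-j) = C(19,12)·!7 + C(19,13)·!6 + C(19,14)·!5 + C(19,15)·!4 + C(19,16)·!3 + C(19,17)·!2 + C(19,18)·!1 + C(19,19)·!0 = 50388·1854 + 27132·265 + 11628·44 + 3876·9 + 969·2 + 171·1 + 19·0 + 1·1 = 101157958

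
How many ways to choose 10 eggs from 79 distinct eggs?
C(79,10) = 79!/(10!×69!) = 1440680596355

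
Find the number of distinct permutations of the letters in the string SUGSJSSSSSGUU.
13! / (7! × 1! × 3! × 2!) = 102960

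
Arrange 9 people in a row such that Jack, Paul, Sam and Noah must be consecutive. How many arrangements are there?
Treat the 4 as one block: (9-4+1)! × 4! = 720 × 24 = 17280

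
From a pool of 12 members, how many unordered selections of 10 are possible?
C(12,10) = 12!/(10!×2!) = 66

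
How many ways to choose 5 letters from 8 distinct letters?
C(8,5) = 8!/(5!×3!) = 56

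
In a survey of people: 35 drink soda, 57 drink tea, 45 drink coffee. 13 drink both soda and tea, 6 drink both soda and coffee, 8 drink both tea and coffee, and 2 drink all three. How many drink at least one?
|A∪B∪C| = 35+57+45-13-6-8+2 = 112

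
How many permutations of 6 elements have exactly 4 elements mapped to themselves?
Choose the 4 fixed points C(6,4) = 15, derange the rest: !2 = Σ_{j=0}^{2} (-1)^j·2!/j! = 2 - 2 + 1 = 1. Product = 15 × 1 = 15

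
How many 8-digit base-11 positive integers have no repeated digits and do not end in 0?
Last digit: 10 nonzero choices. First digit: 9 (nonzero, ≠last). Middle 6: P(9,6) = 60480. Total = 5443200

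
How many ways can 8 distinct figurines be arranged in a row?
8! = 40320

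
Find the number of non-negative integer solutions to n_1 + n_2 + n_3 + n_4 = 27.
C(27+4-1, 4-1) = C(30, 3) = 4060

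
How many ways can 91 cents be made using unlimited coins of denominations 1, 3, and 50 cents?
Coefficient of x^91 in 1/(1-x^1) · 1/(1-x^3) · 1/(1-x^50). Case on j = number of 50-cent coins (j = 0..1); remainder r = 91 - 50j is made from {1,3} in ⌊r/3⌋+1 ways. r = 91, 41 → 31 + 14 = 45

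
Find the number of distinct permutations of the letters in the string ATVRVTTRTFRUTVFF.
16! / (1! × 3! × 3! × 1! × 3! × 5!) = 807206400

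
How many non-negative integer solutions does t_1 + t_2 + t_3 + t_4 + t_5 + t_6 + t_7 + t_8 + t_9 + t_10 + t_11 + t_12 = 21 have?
C(21+12-1, 12-1) = C(32, 11) = 129024480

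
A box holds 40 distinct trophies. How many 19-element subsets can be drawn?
C(40,19) = 40!/(19!×21!) = 131282408400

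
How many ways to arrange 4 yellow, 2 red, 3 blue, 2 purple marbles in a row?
11! / (4! × 2! × 3! × 2!) = 69300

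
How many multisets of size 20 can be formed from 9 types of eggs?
C(20+9-1, 9-1) = C(28, 8) = 3108105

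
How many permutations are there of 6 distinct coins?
6! = 720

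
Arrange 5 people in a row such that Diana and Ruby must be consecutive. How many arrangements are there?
Treat the 2 as one block: (5-2+1)! × 2! = 24 × 2 = 48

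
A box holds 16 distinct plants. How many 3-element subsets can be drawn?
C(16,3) = 16!/(3!×13!) = 560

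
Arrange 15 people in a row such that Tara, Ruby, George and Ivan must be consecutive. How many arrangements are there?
Treat the 4 as one block: (15-4+1)! × 4! = 479001600 × 24 = 11496038400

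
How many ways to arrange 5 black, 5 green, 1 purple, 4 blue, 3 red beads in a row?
18! / (5! × 5! × 1! × 4! × 3!) = 3087564480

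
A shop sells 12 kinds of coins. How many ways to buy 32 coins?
C(32+12-1, 12-1) = C(43, 11) = 5752004349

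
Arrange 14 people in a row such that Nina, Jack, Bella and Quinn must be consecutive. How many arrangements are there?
Treat the 4 as one block: (14-4+1)! × 4! = 39916800 × 24 = 958003200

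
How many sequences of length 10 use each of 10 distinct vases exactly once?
10! = 3628800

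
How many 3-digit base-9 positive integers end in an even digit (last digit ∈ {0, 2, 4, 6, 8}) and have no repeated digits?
Last∈{0,2,4,6,8}. Last=0: 56. Last nonzero: 4×7×P(7,1) = 196. Total = 252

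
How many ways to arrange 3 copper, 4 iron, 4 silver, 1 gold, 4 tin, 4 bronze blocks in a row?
20! / (3! × 4! × 4! × 1! × 4! × 4!) = 1222160940000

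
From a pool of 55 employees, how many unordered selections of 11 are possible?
C(55,11) = 55!/(11!×44!) = 119653565850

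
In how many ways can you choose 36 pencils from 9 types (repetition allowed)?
C(36+9-1, 9-1) = C(44, 8) = 177232627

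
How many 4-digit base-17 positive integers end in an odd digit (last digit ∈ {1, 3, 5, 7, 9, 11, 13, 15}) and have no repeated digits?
Last∈{1,3,5,7,9,11,13,15}. Last=0: 0. Last nonzero: 8×15×P(15,2) = 25200. Total = 25200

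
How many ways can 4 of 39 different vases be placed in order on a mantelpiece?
P(39,4) = 39!/(39-4)! = 1974024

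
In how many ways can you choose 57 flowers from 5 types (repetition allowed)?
C(57+5-1, 5-1) = C(61, 4) = 521855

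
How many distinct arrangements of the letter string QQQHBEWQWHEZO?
13! / (2! × 2! × 1! × 1! × 1! × 2! × 4!) = 32432400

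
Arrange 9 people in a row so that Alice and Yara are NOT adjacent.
Total - adjacent = 9! - (9-1)!×2 = 362880 - 80640 = 282240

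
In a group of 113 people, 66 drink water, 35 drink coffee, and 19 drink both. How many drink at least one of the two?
|A∪B| = |A| + |B| - |A∩B| = 66 + 35 - 19 = 82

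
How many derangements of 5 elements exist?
!5 = Σ_{j=0}^{5} (-1)^j·5!/j! = 120 - 120 + 60 - 20 + 5 - 1 = 44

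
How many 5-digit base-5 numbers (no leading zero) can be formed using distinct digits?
First digit: 4 choices (nonzero). Then descending: 4 × 4 × 3 × 2 × 1 = 96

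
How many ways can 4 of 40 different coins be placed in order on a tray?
P(40,4) = 40!/(40-4)! = 2193360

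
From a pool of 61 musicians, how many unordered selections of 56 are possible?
C(61,56) = 61!/(56!×5!) = 5949147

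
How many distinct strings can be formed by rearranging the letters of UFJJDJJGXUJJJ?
13! / (1! × 1! × 1! × 7! × 2! × 1!) = 617760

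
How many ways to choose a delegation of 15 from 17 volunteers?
C(17,15) = 17!/(15!×2!) = 136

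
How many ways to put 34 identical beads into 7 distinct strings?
C(34+7-1, 7-1) = C(40, 6) = 3838380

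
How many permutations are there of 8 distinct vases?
8! = 40320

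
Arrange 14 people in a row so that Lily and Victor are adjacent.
Treat as block: (14-1)! × 2! = 6227020800 × 2 = 12454041600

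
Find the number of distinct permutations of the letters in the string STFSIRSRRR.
10! / (1! × 1! × 4! × 1! × 3!) = 25200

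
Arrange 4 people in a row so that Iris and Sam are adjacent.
Treat as block: (4-1)! × 2! = 6 × 2 = 12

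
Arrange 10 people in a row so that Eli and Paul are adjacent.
Treat as block: (10-1)! × 2! = 362880 × 2 = 725760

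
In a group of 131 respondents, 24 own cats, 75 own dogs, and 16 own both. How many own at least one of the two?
|A∪B| = |A| + |B| - |A∩B| = 24 + 75 - 16 = 83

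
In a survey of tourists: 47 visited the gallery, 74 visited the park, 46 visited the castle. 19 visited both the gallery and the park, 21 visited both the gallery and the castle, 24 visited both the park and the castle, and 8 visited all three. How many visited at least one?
|A∪B∪C| = 47+74+46-19-21-24+8 = 111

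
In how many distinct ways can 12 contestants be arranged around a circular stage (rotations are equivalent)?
Circular: fix one position, arrange the rest. (12-1)! = 39916800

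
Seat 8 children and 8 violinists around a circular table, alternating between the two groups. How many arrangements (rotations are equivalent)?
Fix one of the children: (8-1)! ways for the remaining children, × 8! ways for the violinists = 5040 × 40320 = 203212800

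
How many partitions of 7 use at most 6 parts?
By conjugation, equals partitions of 7 into parts ≤ 6. Let r_j(i) = number of partitions of i into parts ≤ j, for i = 0..7. r_1(i) = 1 for all i; r_j(i) = r_{j-1}(i) + r_j(i-j). Rows j = 2..6: ≤2: 1 1 2 2 3 3 4 4; ≤3: 1 1 2 3 4 5 7 8; ≤4: 1 1 2 3 5 6 9 11; ≤5: 1 1 2 3 5 7 10 13; ≤6: 1 1 2 3 5 7 11 14. r_6(7) = 14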